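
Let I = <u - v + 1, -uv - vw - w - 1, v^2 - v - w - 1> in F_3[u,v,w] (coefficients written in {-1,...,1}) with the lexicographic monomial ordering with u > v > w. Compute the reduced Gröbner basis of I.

f_1 = u - v + 1, LT = u.
f_2 = -uv - vw - w - 1, LT = uv.
f_3 = v^2 - v - w - 1, LT = v^2.

S(f_1,f_2): lcm = uv. S = -v^2 - vw + v - w - 1.
  leading term v^2: subtract (-1)·f_3 from -v^2 - vw + v - w - 1 → -vw + w + 1
  leading term vw: no divisor's leading term divides it; move -vw to the remainder.
  leading term w: no divisor's leading term divides it; move w to the remainder.
  leading term 1: no divisor's leading term divides it; move 1 to the remainder.
  remainder -vw + w + 1 ≠ 0; add g_4 = -vw + w + 1 to the basis.

S(f_2,f_3): lcm = uv^2. S = uv + uw + u + v^2w + vw + v.
  leading term uv: subtract (v)·f_1 from uv + uw + u + v^2w + vw + v → uw + u + v^2w + v^2 + vw
  leading term uw: subtract (w)·f_1 from uw + u + v^2w + v^2 + vw → u + v^2w + v^2 - vw - w
  leading term u: subtract (1)·f_1 from u + v^2w + v^2 - vw - w → v^2w + v^2 - vw + v - w - 1
  leading term v^2w: subtract (w)·f_3 from v^2w + v^2 - vw + v - w - 1 → v^2 + v + w^2 - 1
  leading term v^2: subtract (1)·f_3 from v^2 + v + w^2 - 1 → -v + w^2 + w
  leading term v: no divisor's leading term divides it; move -v to the remainder.
  leading term w^2: no divisor's leading term divides it; move w^2 to the remainder.
  leading term w: no divisor's leading term divides it; move w to the remainder.
  remainder -v + w^2 + w ≠ 0; add g_5 = -v + w^2 + w to the basis.

S(g_4,g_5): lcm = vw. S = w^3 + w^2 - w - 1.
  leading term w^3: no divisor's leading term divides it; move w^3 to the remainder.
  leading term w^2: no divisor's leading term divides it; move w^2 to the remainder.
  leading term w: no divisor's leading term divides it; move -w to the remainder.
  leading term 1: no divisor's leading term divides it; move -1 to the remainder.
  remainder w^3 + w^2 - w - 1 ≠ 0; add g_6 = w^3 + w^2 - w - 1 to the basis.

The other S-polynomials (S(f_1,f_3), S(f_1,g_4), S(f_2,g_4), S(f_3,g_4), S(f_1,g_5), S(f_2,g_5), S(f_3,g_5), S(f_1,g_6), S(f_2,g_6), S(f_3,g_6), S(g_4,g_6), S(g_5,g_6)) all reduce to 0 modulo the current basis, so we have a Gröbner basis.
Inter-reduce: drop elements whose leading term is divisible by another's, tail-reduce, and make monic.

G = {u - w^2 - w + 1, v - w^2 - w, w^3 + w^2 - w - 1}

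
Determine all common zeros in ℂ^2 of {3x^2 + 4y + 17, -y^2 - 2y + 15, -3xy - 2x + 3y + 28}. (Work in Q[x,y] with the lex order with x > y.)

Compute a lex Gröbner basis by Buchberger's algorithm.
f_1 = 3x^2 + 4y + 17, LT = x^2.
f_2 = -y^2 - 2y + 15, LT = y^2.
f_3 = -3xy - 2x + 3y + 28, LT = xy.

S(f_1,f_3): lcm = x^2y. S = -2/3x^2 + xy + 28/3x + 4/3y^2 + 17/3y.
  leading term x^2: subtract (-2/9)·f_1 from -2/3x^2 + xy + 28/3x + 4/3y^2 + 17/3y → xy + 28/3x + 4/3y^2 + 59/9y + 34/9
  leading term xy: subtract (-1/3)·f_3 from xy + 28/3x + 4/3y^2 + 59/9y + 34/9 → 26/3x + 4/3y^2 + 68/9y + 118/9
  leading term x: no divisor's leading term divides it; move 26/3x to the remainder.
  leading term y^2: subtract (-4/3)·f_2 from 4/3y^2 + 68/9y + 118/9 → 44/9y + 298/9
  leading term y: no divisor's leading term divides it; move 44/9y to the remainder.
  leading term 1: no divisor's leading term divides it; move 298/9 to the remainder.
  remainder 26/3x + 44/9y + 298/9 ≠ 0; add h_4 = 26/3x + 44/9y + 298/9 to the basis.

S(f_2,f_3): lcm = xy^2. S = 4/3xy - 15x + y^2 + 28/3y.
  leading term xy: subtract (-4/9)·f_3 from 4/3xy - 15x + y^2 + 28/3y → -143/9x + y^2 + 32/3y + 112/9
  leading term x: subtract (-11/6)·h_4 from -143/9x + y^2 + 32/3y + 112/9 → y^2 + 530/27y + 1975/27
  leading term y^2: subtract (-1)·f_2 from y^2 + 530/27y + 1975/27 → 476/27y + 2380/27
  leading term y: no divisor's leading term divides it; move 476/27y to the remainder.
  leading term 1: no divisor's leading term divides it; move 2380/27 to the remainder.
  remainder 476/27y + 2380/27 ≠ 0; add h_5 = 476/27y + 2380/27 to the basis.

The other S-polynomials (S(f_1,f_2), S(f_1,h_4), S(f_2,h_4), S(f_3,h_4), S(f_1,h_5), S(f_2,h_5), S(f_3,h_5), S(h_4,h_5)) all reduce to 0 modulo the current basis, so we have a Gröbner basis.
Inter-reduce: drop elements whose leading term is divisible by another's, tail-reduce, and make monic.
Reduced Gröbner basis: {x + 1, y + 5}.

The lex basis is triangular: the last element involves only y. Solving y + 5 = 0 gives y ∈ {-5}; substituting each value into the earlier elements determines the remaining variables.
  y = -5: the earlier basis element becomes x + 1 = 0, giving x = -1 — point (-1, -5).

{(-1, -5)}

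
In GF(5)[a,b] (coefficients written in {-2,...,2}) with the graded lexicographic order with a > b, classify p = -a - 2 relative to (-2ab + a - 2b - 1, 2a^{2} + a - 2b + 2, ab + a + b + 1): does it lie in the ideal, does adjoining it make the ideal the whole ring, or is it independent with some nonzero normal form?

First compute the reduced Gröbner basis of I by Buchberger's algorithm.
f_1 = -2ab + a - 2b - 1, LT = ab.
f_2 = 2a^{2} + a - 2b + 2, LT = a^{2}.
f_3 = ab + a + b + 1, LT = ab.

S(f_1,f_2): lcm = a^{2}b. S = 2a^{2} - 2ab + b^{2} - 2a - b.
  reduce S modulo (f_1, f_2, f_3):
  remainder b^{2} + a - 2b - 1 ≠ 0; add h_4 = b^{2} + a - 2b - 1 to the basis.

S(f_1,f_3): lcm = ab. S = a + 2.
  reduce S modulo (f_1, f_2, f_3, h_4):
  remainder a + 2 ≠ 0; add h_5 = a + 2 to the basis.

S(f_2,f_3): lcm = a^{2}b. S = -a^{2} + 2ab - b^{2} - a + b.
  reduce S modulo (f_1, f_2, f_3, h_4, h_5):
  remainder b + 1 ≠ 0; add h_6 = b + 1 to the basis.

The other S-polynomials (S(f_1,h_4), S(f_2,h_4), S(f_3,h_4), S(f_1,h_5), S(f_2,h_5), S(f_3,h_5), S(h_4,h_5), S(f_1,h_6), S(f_2,h_6), S(f_3,h_6), S(h_4,h_6), S(h_5,h_6)) all reduce to 0 modulo the current basis, so we have a Gröbner basis.
Inter-reduce: drop elements whose leading term is divisible by another's, tail-reduce, and make monic.
Reduced Gröbner basis: {a + 2, b + 1}.
Label its elements g_1 = a + 2, g_2 = b + 1.

Reduce p = -a - 2 modulo G:
  leading term a: subtract (-1)·g_1 from -a - 2 → 0
  normal form = 0.
Since the normal form is 0, p ∈ I.

The remainder on division by a Gröbner basis is unique — it is the normal form.

-a - 2 lies in I (it reduces to 0).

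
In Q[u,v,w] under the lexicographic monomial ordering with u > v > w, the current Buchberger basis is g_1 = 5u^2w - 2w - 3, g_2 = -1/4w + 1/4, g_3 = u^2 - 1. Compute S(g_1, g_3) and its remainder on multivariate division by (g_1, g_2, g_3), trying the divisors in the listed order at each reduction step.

S(g_1, g_3) = 3/5w - 3/5; remainder on division = 0.

lcm(LM(g_1), LM(g_3)) = u^2w.
S = (lcm/LT(g_1))·g_1 − (lcm/LT(g_3))·g_3 = 3/5w - 3/5.
Reduce S modulo (g_1, g_2, g_3) in that order:
  leading term w: subtract (-12/5)·g_2 from 3/5w - 3/5 → 0
The remainder is 0, so this S-polynomial contributes no new basis element.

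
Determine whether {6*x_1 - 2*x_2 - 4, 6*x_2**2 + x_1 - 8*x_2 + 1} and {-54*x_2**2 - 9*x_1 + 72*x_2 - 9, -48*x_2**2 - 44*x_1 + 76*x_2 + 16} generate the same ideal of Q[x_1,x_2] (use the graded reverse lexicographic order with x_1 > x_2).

Equality of ideals is decidable: compute both reduced Gröbner bases (unique for the ordering) and check whether they agree.
Buchberger on the first generating set:
f_1 = 6*x_1 - 2*x_2 - 4, LT = x_1.
f_2 = 6*x_2**2 + x_1 - 8*x_2 + 1, LT = x_2**2.

The S-polynomials (S(f_1,f_2)) all reduce to 0 modulo the current basis, so we have a Gröbner basis.
Inter-reduce: drop elements whose leading term is divisible by another's, tail-reduce, and make monic.
Reduced Gröbner basis: {x_2**2 - 23/18*x_2 + 5/18, x_1 - 1/3*x_2 - 2/3}.

Buchberger on the second generating set:
h_1 = -54*x_2**2 - 9*x_1 + 72*x_2 - 9, LT = x_2**2.
h_2 = -48*x_2**2 - 44*x_1 + 76*x_2 + 16, LT = x_2**2.

S(h_1,h_2): lcm = x_2**2. S = -3/4*x_1 + 1/4*x_2 + 1/2.
  leading term x_1: no divisor's leading term divides it; move -3/4*x_1 to the remainder.
  leading term x_2: no divisor's leading term divides it; move 1/4*x_2 to the remainder.
  leading term 1: no divisor's leading term divides it; move 1/2 to the remainder.
  remainder -3/4*x_1 + 1/4*x_2 + 1/2 ≠ 0; add k_3 = -3/4*x_1 + 1/4*x_2 + 1/2 to the basis.

The other S-polynomials (S(h_1,k_3), S(h_2,k_3)) all reduce to 0 modulo the current basis, so we have a Gröbner basis.
Inter-reduce: drop elements whose leading term is divisible by another's, tail-reduce, and make monic.
Reduced Gröbner basis: {x_2**2 - 23/18*x_2 + 5/18, x_1 - 1/3*x_2 - 2/3}.

Same reduced basis, so the two generating sets span the same ideal.

Yes, the ideals are equal.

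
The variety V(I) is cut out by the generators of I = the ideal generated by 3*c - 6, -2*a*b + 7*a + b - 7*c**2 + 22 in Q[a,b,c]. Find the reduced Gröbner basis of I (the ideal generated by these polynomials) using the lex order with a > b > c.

This is the nonlinear analogue of row-reducing a linear system.

f_1 = 3*c - 6, LT = c.
f_2 = -2*a*b + 7*a + b - 7*c**2 + 22, LT = a*b.

The S-polynomials (S(f_1,f_2)) all reduce to 0 modulo the current basis, so we have a Gröbner basis.

G = {a*b - 7/2*a - 1/2*b + 3, c - 2}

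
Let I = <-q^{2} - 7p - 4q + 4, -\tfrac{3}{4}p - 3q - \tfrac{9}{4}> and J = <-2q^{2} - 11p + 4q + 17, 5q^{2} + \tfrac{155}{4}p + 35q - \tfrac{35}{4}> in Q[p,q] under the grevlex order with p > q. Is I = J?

For a fixed monomial order, each ideal has a unique reduced Gröbner basis; comparing bases decides equality.
Buchberger on the first generating set:
f_1 = -q^{2} - 7p - 4q + 4, LT = q^{2}.
f_2 = -\tfrac{3}{4}p - 3q - \tfrac{9}{4}, LT = p.

The S-polynomials (S(f_1,f_2)) all reduce to 0 modulo the current basis, so we have a Gröbner basis.
Inter-reduce: drop elements whose leading term is divisible by another's, tail-reduce, and make monic.
Reduced Gröbner basis: {q^{2} - 24q - 25, p + 4q + 3}.

Buchberger on the second generating set:
h_1 = -2q^{2} - 11p + 4q + 17, LT = q^{2}.
h_2 = 5q^{2} + \tfrac{155}{4}p + 35q - \tfrac{35}{4}, LT = q^{2}.

S(h_1,h_2): lcm = q^{2}. S = -\tfrac{9}{4}p - 9q - \tfrac{27}{4}.
  leading term p: no divisor's leading term divides it; move -\tfrac{9}{4}p to the remainder.
  leading term q: no divisor's leading term divides it; move -9q to the remainder.
  leading term 1: no divisor's leading term divides it; move -\tfrac{27}{4} to the remainder.
  remainder -\tfrac{9}{4}p - 9q - \tfrac{27}{4} ≠ 0; add k_3 = -\tfrac{9}{4}p - 9q - \tfrac{27}{4} to the basis.

The other S-polynomials (S(h_1,k_3), S(h_2,k_3)) all reduce to 0 modulo the current basis, so we have a Gröbner basis.
Inter-reduce: drop elements whose leading term is divisible by another's, tail-reduce, and make monic.
Reduced Gröbner basis: {q^{2} - 24q - 25, p + 4q + 3}.

These coincide, so the ideals are equal.

Yes, the ideals are equal.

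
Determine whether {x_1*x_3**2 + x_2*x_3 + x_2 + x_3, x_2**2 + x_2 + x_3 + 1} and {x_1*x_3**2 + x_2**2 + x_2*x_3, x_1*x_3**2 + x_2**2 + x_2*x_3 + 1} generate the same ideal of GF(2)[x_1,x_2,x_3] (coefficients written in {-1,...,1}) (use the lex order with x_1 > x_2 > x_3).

Since reduced Gröbner bases are canonical representatives of ideals under a given ordering, it suffices to compute and compare them.
Buchberger on the first generating set:
f_1 = x_1*x_3**2 + x_2*x_3 + x_2 + x_3, LT = x_1*x_3**2.
f_2 = x_2**2 + x_2 + x_3 + 1, LT = x_2**2.

The S-polynomials (S(f_1,f_2)) all reduce to 0 modulo the current basis, so we have a Gröbner basis.
Inter-reduce: drop elements whose leading term is divisible by another's, tail-reduce, and make monic.
Reduced Gröbner basis: {x_1*x_3**2 + x_2*x_3 + x_2 + x_3, x_2**2 + x_2 + x_3 + 1}.

Buchberger on the second generating set:
h_1 = x_1*x_3**2 + x_2**2 + x_2*x_3, LT = x_1*x_3**2.
h_2 = x_1*x_3**2 + x_2**2 + x_2*x_3 + 1, LT = x_1*x_3**2.

S(h_1,h_2): lcm = x_1*x_3**2. S = 1.
  leading term 1: no divisor's leading term divides it; move 1 to the remainder.
  remainder 1 ≠ 0; add k_3 = 1 to the basis.

The other S-polynomials (S(h_1,k_3), S(h_2,k_3)) all reduce to 0 modulo the current basis, so we have a Gröbner basis.
Inter-reduce: drop elements whose leading term is divisible by another's, tail-reduce, and make monic.
Reduced Gröbner basis: {1}.

Since the reduced bases disagree, the two ideals are not the same.

No, the ideals differ.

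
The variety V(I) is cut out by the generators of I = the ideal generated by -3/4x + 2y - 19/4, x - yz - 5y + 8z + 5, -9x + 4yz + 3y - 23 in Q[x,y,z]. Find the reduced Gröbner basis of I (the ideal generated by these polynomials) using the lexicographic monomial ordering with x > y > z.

f_1 = -3/4x + 2y - 19/4, LT = x.
f_2 = x - yz - 5y + 8z + 5, LT = x.
f_3 = -9x + 4yz + 3y - 23, LT = x.

S(f_1,f_2): lcm = x. S = yz + 7/3y - 8z + 4/3.
  leading term yz: no divisor's leading term divides it; move yz to the remainder.
  leading term y: no divisor's leading term divides it; move 7/3y to the remainder.
  leading term z: no divisor's leading term divides it; move -8z to the remainder.
  leading term 1: no divisor's leading term divides it; move 4/3 to the remainder.
  remainder yz + 7/3y - 8z + 4/3 ≠ 0; add g_4 = yz + 7/3y - 8z + 4/3 to the basis.

S(f_1,f_3): lcm = x. S = 4/9yz - 7/3y + 34/9.
  leading term yz: subtract (4/9)·g_4 from 4/9yz - 7/3y + 34/9 → -91/27y + 32/9z + 86/27
  leading term y: no divisor's leading term divides it; move -91/27y to the remainder.
  leading term z: no divisor's leading term divides it; move 32/9z to the remainder.
  leading term 1: no divisor's leading term divides it; move 86/27 to the remainder.
  remainder -91/27y + 32/9z + 86/27 ≠ 0; add g_5 = -91/27y + 32/9z + 86/27 to the basis.

S(g_4,g_5): lcm = yz. S = 7/3y + 96/91z^2 - 642/91z + 4/3.
  leading term y: subtract (-9/13)·g_5 from 7/3y + 96/91z^2 - 642/91z + 4/3 → 96/91z^2 - 418/91z + 46/13
  leading term z^2: no divisor's leading term divides it; move 96/91z^2 to the remainder.
  leading term z: no divisor's leading term divides it; move -418/91z to the remainder.
  leading term 1: no divisor's leading term divides it; move 46/13 to the remainder.
  remainder 96/91z^2 - 418/91z + 46/13 ≠ 0; add g_6 = 96/91z^2 - 418/91z + 46/13 to the basis.

The other S-polynomials (S(f_2,f_3), S(f_1,g_4), S(f_2,g_4), S(f_3,g_4), S(f_1,g_5), S(f_2,g_5), S(f_3,g_5), S(f_1,g_6), S(f_2,g_6), S(f_3,g_6), S(g_4,g_6), S(g_5,g_6)) all reduce to 0 modulo the current basis, so we have a Gröbner basis.
Inter-reduce: drop elements whose leading term is divisible by another's, tail-reduce, and make monic.

G = {x - 256/91z + 347/91, y - 96/91z - 86/91, z^2 - 209/48z + 161/48}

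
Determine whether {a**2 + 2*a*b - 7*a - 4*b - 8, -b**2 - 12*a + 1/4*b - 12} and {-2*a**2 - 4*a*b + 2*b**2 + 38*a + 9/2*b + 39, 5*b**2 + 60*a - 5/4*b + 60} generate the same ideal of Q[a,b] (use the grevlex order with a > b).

No, the ideals differ.

Two ideals are equal iff their reduced Gröbner bases coincide (the reduced basis is unique for a fixed ordering).
Buchberger on the first generating set:
f_1 = a**2 + 2*a*b - 7*a - 4*b - 8, LT = a**2.
f_2 = -b**2 - 12*a + 1/4*b - 12, LT = b**2.

S(f_1,f_2): leading monomials are coprime, so the S-polynomial reduces to 0 (Buchberger's first criterion).
Every S-polynomial of the final basis reduces to 0, so we have a Gröbner basis.
Inter-reduce: drop elements whose leading term is divisible by another's, tail-reduce, and make monic.
Reduced Gröbner basis: {a**2 + 2*a*b - 7*a - 4*b - 8, b**2 + 12*a - 1/4*b + 12}.

Buchberger on the second generating set:
h_1 = -2*a**2 - 4*a*b + 2*b**2 + 38*a + 9/2*b + 39, LT = a**2.
h_2 = 5*b**2 + 60*a - 5/4*b + 60, LT = b**2.

S(h_1,h_2): leading monomials are coprime, so the S-polynomial reduces to 0 (Buchberger's first criterion).
Every S-polynomial of the final basis reduces to 0, so we have a Gröbner basis.
Inter-reduce: drop elements whose leading term is divisible by another's, tail-reduce, and make monic.
Reduced Gröbner basis: {a**2 + 2*a*b - 7*a - 5/2*b - 15/2, b**2 + 12*a - 1/4*b + 12}.

Since the reduced bases disagree, the two ideals are not the same.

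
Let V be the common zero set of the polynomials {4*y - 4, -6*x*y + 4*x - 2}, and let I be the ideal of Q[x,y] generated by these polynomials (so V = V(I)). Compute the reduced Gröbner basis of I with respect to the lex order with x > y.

f_1 = 4*y - 4, LT = y.
f_2 = -6*x*y + 4*x - 2, LT = x*y.

S(f_1,f_2): lcm = x*y. S = -1/3*x - 1/3.
  leading term x: no divisor's leading term divides it; move -1/3*x to the remainder.
  leading term 1: no divisor's leading term divides it; move -1/3 to the remainder.
  remainder -1/3*x - 1/3 ≠ 0; add g_3 = -1/3*x - 1/3 to the basis.

S(f_1,g_3): leading monomials are coprime, so the S-polynomial reduces to 0 (Buchberger's first criterion).
S(f_2,g_3): lcm = x*y. S = -2/3*x - y + 1/3.
  leading term x: subtract (2)·g_3 from -2/3*x - y + 1/3 → -y + 1
  leading term y: subtract (-1/4)·f_1 from -y + 1 → 0
  remainder 0.

Every S-polynomial of the final basis reduces to 0, so we have a Gröbner basis.
Inter-reduce: drop elements whose leading term is divisible by another's, tail-reduce, and make monic.

G = {x + 1, y - 1}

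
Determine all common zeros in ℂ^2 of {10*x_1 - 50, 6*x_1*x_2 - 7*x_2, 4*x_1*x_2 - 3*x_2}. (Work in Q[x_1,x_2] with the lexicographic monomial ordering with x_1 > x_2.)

Compute a lex Gröbner basis by Buchberger's algorithm.
f_1 = 10*x_1 - 50, LT = x_1.
f_2 = 6*x_1*x_2 - 7*x_2, LT = x_1*x_2.
f_3 = 4*x_1*x_2 - 3*x_2, LT = x_1*x_2.

S(f_1,f_2): lcm = x_1*x_2. S = -23/6*x_2.
  reduce S modulo (f_1, f_2, f_3):
  remainder -23/6*x_2 ≠ 0; add h_4 = -23/6*x_2 to the basis.

The other S-polynomials (S(f_1,f_3), S(f_2,f_3), S(f_1,h_4), S(f_2,h_4), S(f_3,h_4)) all reduce to 0 modulo the current basis, so we have a Gröbner basis.
Inter-reduce: drop elements whose leading term is divisible by another's, tail-reduce, and make monic.
Reduced Gröbner basis: {x_1 - 5, x_2}.

Since the basis is lex-ordered, x_2 is univariate in x_2. Its roots are {0}. Back-substituting each root into the other basis elements fixes the other coordinates.
  x_2 = 0: the earlier basis element becomes x_1 - 5 = 0, giving x_1 = 5 — point (5, 0).

{(5, 0)}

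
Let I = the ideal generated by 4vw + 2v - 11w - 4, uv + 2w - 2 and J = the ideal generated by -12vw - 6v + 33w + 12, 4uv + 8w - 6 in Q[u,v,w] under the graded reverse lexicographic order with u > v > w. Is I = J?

Equality of ideals is decidable: compute both reduced Gröbner bases (unique for the ordering) and check whether they agree.
Buchberger on the first generating set:
f_1 = 4vw + 2v - 11w - 4, LT = vw.
f_2 = uv + 2w - 2, LT = uv.

S(f_1,f_2): lcm = uvw. S = 1/2uv - 11/4uw - 2w^2 - u + 2w.
  leading term uv: subtract (1/2)·f_2 from 1/2uv - 11/4uw - 2w^2 - u + 2w → -11/4uw - 2w^2 - u + w + 1
  leading term uw: no divisor's leading term divides it; move -11/4uw to the remainder.
  leading term w^2: no divisor's leading term divides it; move -2w^2 to the remainder.
  leading term u: no divisor's leading term divides it; move -u to the remainder.
  leading term w: no divisor's leading term divides it; move w to the remainder.
  leading term 1: no divisor's leading term divides it; move 1 to the remainder.
  remainder -11/4uw - 2w^2 - u + w + 1 ≠ 0; add g_3 = -11/4uw - 2w^2 - u + w + 1 to the basis.

The other S-polynomials (S(f_1,g_3), S(f_2,g_3)) all reduce to 0 modulo the current basis, so we have a Gröbner basis.
Inter-reduce: drop elements whose leading term is divisible by another's, tail-reduce, and make monic.
Reduced Gröbner basis: {uv + 2w - 2, uw + 8/11w^2 + 4/11u - 4/11w - 4/11, vw + 1/2v - 11/4w - 1}.

Buchberger on the second generating set:
h_1 = -12vw - 6v + 33w + 12, LT = vw.
h_2 = 4uv + 8w - 6, LT = uv.

S(h_1,h_2): lcm = uvw. S = 1/2uv - 11/4uw - 2w^2 - u + 3/2w.
  leading term uv: subtract (1/8)·h_2 from 1/2uv - 11/4uw - 2w^2 - u + 3/2w → -11/4uw - 2w^2 - u + 1/2w + 3/4
  leading term uw: no divisor's leading term divides it; move -11/4uw to the remainder.
  leading term w^2: no divisor's leading term divides it; move -2w^2 to the remainder.
  leading term u: no divisor's leading term divides it; move -u to the remainder.
  leading term w: no divisor's leading term divides it; move 1/2w to the remainder.
  leading term 1: no divisor's leading term divides it; move 3/4 to the remainder.
  remainder -11/4uw - 2w^2 - u + 1/2w + 3/4 ≠ 0; add k_3 = -11/4uw - 2w^2 - u + 1/2w + 3/4 to the basis.

The other S-polynomials (S(h_1,k_3), S(h_2,k_3)) all reduce to 0 modulo the current basis, so we have a Gröbner basis.
Inter-reduce: drop elements whose leading term is divisible by another's, tail-reduce, and make monic.
Reduced Gröbner basis: {uv + 2w - 3/2, uw + 8/11w^2 + 4/11u - 2/11w - 3/11, vw + 1/2v - 11/4w - 1}.

The bases are distinct; the ideals are different.
The same test decides containment: I ⊆ J iff every generator of I reduces to 0 modulo a Gröbner basis of J.

No, the ideals differ.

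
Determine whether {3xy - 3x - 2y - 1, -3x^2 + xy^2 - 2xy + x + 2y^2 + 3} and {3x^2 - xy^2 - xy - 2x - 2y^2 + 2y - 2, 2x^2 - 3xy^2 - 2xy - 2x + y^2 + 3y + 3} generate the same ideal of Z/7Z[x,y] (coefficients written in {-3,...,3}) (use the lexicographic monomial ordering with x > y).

Equality of ideals is decidable: compute both reduced Gröbner bases (unique for the ordering) and check whether they agree.
Buchberger on the first generating set:
f_1 = 3xy - 3x - 2y - 1, LT = xy.
f_2 = -3x^2 + xy^2 - 2xy + x + 2y^2 + 3, LT = x^2.

S(f_1,f_2): lcm = x^2y. S = -x^2 - 2xy^3 - 3xy^2 + 2xy + 2x + 3y^3 + y.
  reduce S modulo (f_1, f_2):
  remainder -x - 3y^3 - y^2 - y + 2 ≠ 0; add g_3 = -x - 3y^3 - y^2 - y + 2 to the basis.

S(f_1,g_3): lcm = xy. S = -x - 3y^4 - y^3 - y^2 - y + 2.
  reduce S modulo (f_1, f_2, g_3):
  remainder -3y^4 + 2y^3 ≠ 0; add g_4 = -3y^4 + 2y^3 to the basis.

The other S-polynomials (S(f_2,g_3), S(f_1,g_4), S(f_2,g_4), S(g_3,g_4)) all reduce to 0 modulo the current basis, so we have a Gröbner basis.
Inter-reduce: drop elements whose leading term is divisible by another's, tail-reduce, and make monic.
Reduced Gröbner basis: {x + 3y^3 + y^2 + y - 2, y^4 - 3y^3}.

Buchberger on the second generating set:
h_1 = 3x^2 - xy^2 - xy - 2x - 2y^2 + 2y - 2, LT = x^2.
h_2 = 2x^2 - 3xy^2 - 2xy - 2x + y^2 + 3y + 3, LT = x^2.

S(h_1,h_2): lcm = x^2. S = 3xy - 2x - 2y - 1.
  reduce S modulo (h_1, h_2):
  remainder 3xy - 2x - 2y - 1 ≠ 0; add k_3 = 3xy - 2x - 2y - 1 to the basis.

S(h_1,k_3): lcm = x^2y. S = 3x^2 + 2xy^3 + 2xy^2 - 2x - 3y^3 + 3y^2 - 3y.
  reduce S modulo (h_1, h_2, k_3):
  remainder 3y^3 - 2y + 2 ≠ 0; add k_4 = 3y^3 - 2y + 2 to the basis.

The other S-polynomials (S(h_2,k_3), S(h_1,k_4), S(h_2,k_4), S(k_3,k_4)) all reduce to 0 modulo the current basis, so we have a Gröbner basis.
Inter-reduce: drop elements whose leading term is divisible by another's, tail-reduce, and make monic.
Reduced Gröbner basis: {x^2 + 3y^2 + 2y + 2, xy - 3x - 3y + 2, y^3 - 3y + 3}.

The bases are distinct; the ideals are different.

No, the ideals differ.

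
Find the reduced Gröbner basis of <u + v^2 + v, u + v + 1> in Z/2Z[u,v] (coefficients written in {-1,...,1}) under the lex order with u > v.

G = {u + v + 1, v^2 + 1}

Buchberger's algorithm terminates because the ascending chain of leading-term ideals stabilizes.

f_1 = u + v^2 + v, LT = u.
f_2 = u + v + 1, LT = u.

S(f_1,f_2): lcm = u. S = v^2 + 1.
  reduce S modulo (f_1, f_2):
  remainder v^2 + 1 ≠ 0; add g_3 = v^2 + 1 to the basis.

The other S-polynomials (S(f_1,g_3), S(f_2,g_3)) all reduce to 0 modulo the current basis, so we have a Gröbner basis.
Inter-reduce: drop elements whose leading term is divisible by another's, tail-reduce, and make monic.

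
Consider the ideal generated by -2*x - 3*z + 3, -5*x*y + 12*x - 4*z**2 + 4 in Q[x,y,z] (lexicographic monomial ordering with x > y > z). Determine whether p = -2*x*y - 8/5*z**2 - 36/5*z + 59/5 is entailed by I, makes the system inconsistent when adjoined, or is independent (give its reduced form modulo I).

First compute the reduced Gröbner basis of I by Buchberger's algorithm.
f_1 = -2*x - 3*z + 3, LT = x.
f_2 = -5*x*y + 12*x - 4*z**2 + 4, LT = x*y.

S(f_1,f_2): lcm = x*y. S = 12/5*x + 3/2*y*z - 3/2*y - 4/5*z**2 + 4/5.
  leading term x: subtract (-6/5)·f_1 from 12/5*x + 3/2*y*z - 3/2*y - 4/5*z**2 + 4/5 → 3/2*y*z - 3/2*y - 4/5*z**2 - 18/5*z + 22/5
  leading term y*z: no divisor's leading term divides it; move 3/2*y*z to the remainder.
  leading term y: no divisor's leading term divides it; move -3/2*y to the remainder.
  leading term z**2: no divisor's leading term divides it; move -4/5*z**2 to the remainder.
  leading term z: no divisor's leading term divides it; move -18/5*z to the remainder.
  leading term 1: no divisor's leading term divides it; move 22/5 to the remainder.
  remainder 3/2*y*z - 3/2*y - 4/5*z**2 - 18/5*z + 22/5 ≠ 0; add h_3 = 3/2*y*z - 3/2*y - 4/5*z**2 - 18/5*z + 22/5 to the basis.

The other S-polynomials (S(f_1,h_3), S(f_2,h_3)) all reduce to 0 modulo the current basis, so we have a Gröbner basis.
Inter-reduce: drop elements whose leading term is divisible by another's, tail-reduce, and make monic.
Reduced Gröbner basis: {x + 3/2*z - 3/2, y*z - y - 8/15*z**2 - 12/5*z + 44/15}.
Label its elements g_1 = x + 3/2*z - 3/2, g_2 = y*z - y - 8/15*z**2 - 12/5*z + 44/15.

Reduce p = -2*x*y - 8/5*z**2 - 36/5*z + 59/5 modulo G:
  leading term x*y: subtract (-2*y)·g_1 from -2*x*y - 8/5*z**2 - 36/5*z + 59/5 → 3*y*z - 3*y - 8/5*z**2 - 36/5*z + 59/5
  leading term y*z: subtract (3)·g_2 from 3*y*z - 3*y - 8/5*z**2 - 36/5*z + 59/5 → 3
  leading term 1: no divisor's leading term divides it; move 3 to the remainder.
  normal form = 3.
The normal form is nonzero, so p ∉ I. Since p minus its normal form lies in I, I + (p) = I + (r) where r = 3; decide whether this ideal is the whole ring.
Here r = 3 is a nonzero constant, hence a unit: 1 ∈ I + (p), the Gröbner basis of I + (p) is {1}, and the enlarged system has no common solution — adjoining p is inconsistent.

Adjoining -2*x*y - 8/5*z**2 - 36/5*z + 59/5 makes the ideal the whole ring: the system is inconsistent.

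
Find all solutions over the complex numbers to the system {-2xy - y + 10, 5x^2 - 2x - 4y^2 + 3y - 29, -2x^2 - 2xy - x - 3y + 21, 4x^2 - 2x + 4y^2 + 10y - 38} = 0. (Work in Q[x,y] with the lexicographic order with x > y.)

Compute a lex Gröbner basis by Buchberger's algorithm.
f_1 = -2xy - y + 10, LT = xy.
f_2 = 5x^2 - 2x - 4y^2 + 3y - 29, LT = x^2.
f_3 = -2x^2 - 2xy - x - 3y + 21, LT = x^2.
f_4 = 4x^2 - 2x + 4y^2 + 10y - 38, LT = x^2.

S(f_1,f_2): lcm = x^2y. S = 9/10xy - 5x + 4/5y^3 - 3/5y^2 + 29/5y.
  reduce S modulo (f_1, f_2, f_3, f_4):
  remainder -5x + 4/5y^3 - 3/5y^2 + 107/20y + 9/2 ≠ 0; add h_5 = -5x + 4/5y^3 - 3/5y^2 + 107/20y + 9/2 to the basis.

S(f_1,f_3): lcm = x^2y. S = -xy^2 - 5x - 3/2y^2 + 21/2y.
  reduce S modulo (f_1, f_2, f_3, f_4, h_5):
  remainder -4/5y^3 - 2/5y^2 + 3/20y - 9/2 ≠ 0; add h_6 = -4/5y^3 - 2/5y^2 + 3/20y - 9/2 to the basis.

S(f_1,f_4): lcm = x^2y. S = xy - 5x - y^3 - 5/2y^2 + 19/2y.
  reduce S modulo (f_1, f_2, f_3, f_4, h_5, h_6):
  remainder -y^2 + 53/16y + 85/8 ≠ 0; add h_7 = -y^2 + 53/16y + 85/8 to the basis.

S(f_2,f_3): lcm = x^2. S = -xy - 9/10x - 4/5y^2 - 9/10y + 47/10.
  reduce S modulo (f_1, f_2, f_3, f_4, h_5, h_6, h_7):
  remainder -551/160y - 551/80 ≠ 0; add h_8 = -551/160y - 551/80 to the basis.

The other S-polynomials (S(f_2,f_4), S(f_3,f_4), S(f_1,h_5), S(f_2,h_5), S(f_3,h_5), S(f_4,h_5), S(f_1,h_6), S(f_2,h_6), S(f_3,h_6), S(f_4,h_6), S(h_5,h_6), S(f_1,h_7), S(f_2,h_7), S(f_3,h_7), S(f_4,h_7), S(h_5,h_7), S(h_6,h_7), S(f_1,h_8), S(f_2,h_8), S(f_3,h_8), S(f_4,h_8), S(h_5,h_8), S(h_6,h_8), S(h_7,h_8)) all reduce to 0 modulo the current basis, so we have a Gröbner basis.
Inter-reduce: drop elements whose leading term is divisible by another's, tail-reduce, and make monic.
Reduced Gröbner basis: {x + 3, y + 2}.

Elimination: the polynomial y + 2 lies in the elimination ideal for y, so y ∈ {-2}. For each such y, the remaining basis elements (now univariate) give the rest of the solution.
  y = -2: the earlier basis element becomes x + 3 = 0, giving x = -3 — point (-3, -2).
This is the nonlinear analogue of row-reducing a linear system.

{(-3, -2)}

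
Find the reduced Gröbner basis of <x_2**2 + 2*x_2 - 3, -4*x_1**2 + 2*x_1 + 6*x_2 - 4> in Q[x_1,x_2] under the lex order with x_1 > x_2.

G = {x_1**2 - 1/2*x_1 - 3/2*x_2 + 1, x_2**2 + 2*x_2 - 3}

f_1 = x_2**2 + 2*x_2 - 3, LT = x_2**2.
f_2 = -4*x_1**2 + 2*x_1 + 6*x_2 - 4, LT = x_1**2.

S(f_1,f_2): leading monomials are coprime, so the S-polynomial reduces to 0 (Buchberger's first criterion).
Every S-polynomial of the final basis reduces to 0, so we have a Gröbner basis.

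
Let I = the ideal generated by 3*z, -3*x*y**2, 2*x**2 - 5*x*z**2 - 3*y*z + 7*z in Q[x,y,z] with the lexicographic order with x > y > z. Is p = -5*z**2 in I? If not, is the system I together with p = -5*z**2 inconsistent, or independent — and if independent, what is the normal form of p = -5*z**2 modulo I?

First compute the reduced Gröbner basis of I by Buchberger's algorithm.
f_1 = 3*z, LT = z.
f_2 = -3*x*y**2, LT = x*y**2.
f_3 = 2*x**2 - 5*x*z**2 - 3*y*z + 7*z, LT = x**2.

The S-polynomials (S(f_1,f_2), S(f_1,f_3), S(f_2,f_3)) all reduce to 0 modulo the current basis, so we have a Gröbner basis.
Inter-reduce: drop elements whose leading term is divisible by another's, tail-reduce, and make monic.
Reduced Gröbner basis: {x**2, x*y**2, z}.
Label its elements g_1 = x**2, g_2 = x*y**2, g_3 = z.

Reduce p = -5*z**2 modulo G:
  leading term z**2: subtract (-5*z)·g_3 from -5*z**2 → 0
  normal form = 0.
Since the normal form is 0, p ∈ I.

Ideal membership is decidable via reduction modulo a Gröbner basis.

-5*z**2 lies in I (it reduces to 0).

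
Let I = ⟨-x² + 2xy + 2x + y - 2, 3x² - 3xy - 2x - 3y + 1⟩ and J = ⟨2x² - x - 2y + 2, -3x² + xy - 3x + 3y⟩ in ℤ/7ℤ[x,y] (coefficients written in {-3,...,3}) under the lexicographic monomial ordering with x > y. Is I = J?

Equality of ideals is decidable: compute both reduced Gröbner bases (unique for the ordering) and check whether they agree.
Buchberger on the first generating set:
f_1 = -x² + 2xy + 2x + y - 2, LT = x².
f_2 = 3x² - 3xy - 2x - 3y + 1, LT = x².

S(f_1,f_2): lcm = x². S = -xy + x - 3.
  reduce S modulo (f_1, f_2):
  remainder -xy + x - 3 ≠ 0; add g_3 = -xy + x - 3 to the basis.

S(f_1,g_3): lcm = x²y. S = x² - 2xy² - 2xy - 3x - y² + 2y.
  reduce S modulo (f_1, f_2, g_3):
  remainder -3x - y² + 2y - 3 ≠ 0; add g_4 = -3x - y² + 2y - 3 to the basis.

S(g_3,g_4): lcm = xy. S = -x + 2y³ + 3y² - y + 3.
  reduce S modulo (f_1, f_2, g_3, g_4):
  remainder 2y³ + y² + 3y - 3 ≠ 0; add g_5 = 2y³ + y² + 3y - 3 to the basis.

The other S-polynomials (S(f_2,g_3), S(f_1,g_4), S(f_2,g_4), S(f_1,g_5), S(f_2,g_5), S(g_3,g_5), S(g_4,g_5)) all reduce to 0 modulo the current basis, so we have a Gröbner basis.
Inter-reduce: drop elements whose leading term is divisible by another's, tail-reduce, and make monic.
Reduced Gröbner basis: {x - 2y² - 3y + 1, y³ - 3y² - 2y + 2}.

Buchberger on the second generating set:
h_1 = 2x² - x - 2y + 2, LT = x².
h_2 = -3x² + xy - 3x + 3y, LT = x².

S(h_1,h_2): lcm = x². S = -2xy + 2x + 1.
  reduce S modulo (h_1, h_2):
  remainder -2xy + 2x + 1 ≠ 0; add k_3 = -2xy + 2x + 1 to the basis.

S(h_1,k_3): lcm = x²y. S = x² + 3xy - 3x - y² + y.
  reduce S modulo (h_1, h_2, k_3):
  remainder -3x - y² + 2y - 3 ≠ 0; add k_4 = -3x - y² + 2y - 3 to the basis.

S(k_3,k_4): lcm = xy. S = -x + 2y³ + 3y² - y + 3.
  reduce S modulo (h_1, h_2, k_3, k_4):
  remainder 2y³ + y² + 3y - 3 ≠ 0; add k_5 = 2y³ + y² + 3y - 3 to the basis.

The other S-polynomials (S(h_2,k_3), S(h_1,k_4), S(h_2,k_4), S(h_1,k_5), S(h_2,k_5), S(k_3,k_5), S(k_4,k_5)) all reduce to 0 modulo the current basis, so we have a Gröbner basis.
Inter-reduce: drop elements whose leading term is divisible by another's, tail-reduce, and make monic.
Reduced Gröbner basis: {x - 2y² - 3y + 1, y³ - 3y² - 2y + 2}.

Same reduced basis, so the two generating sets span the same ideal.
The same test decides containment: I ⊆ J iff every generator of I reduces to 0 modulo a Gröbner basis of J.

Yes, the ideals are equal.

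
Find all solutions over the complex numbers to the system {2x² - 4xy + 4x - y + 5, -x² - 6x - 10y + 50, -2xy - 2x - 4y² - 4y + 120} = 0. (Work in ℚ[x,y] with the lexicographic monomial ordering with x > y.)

Compute a lex Gröbner basis by Buchberger's algorithm.
f_1 = 2x² - 4xy + 4x - y + 5, LT = x².
f_2 = -x² - 6x - 10y + 50, LT = x².
f_3 = -2xy - 2x - 4y² - 4y + 120, LT = xy.

S(f_1,f_2): lcm = x². S = -2xy - 4x - 21/2y + 105/2.
  reduce S modulo (f_1, f_2, f_3):
  remainder -2x + 4y² - 13/2y - 135/2 ≠ 0; add h_4 = -2x + 4y² - 13/2y - 135/2 to the basis.

S(f_1,f_3): lcm = x²y. S = -x² - 4xy² + 60x - ½y² + 5/2y.
  reduce S modulo (f_1, f_2, f_3, h_4):
  remainder 8y³ + 247/2y² - 437y - 3805/2 ≠ 0; add h_5 = 8y³ + 247/2y² - 437y - 3805/2 to the basis.

S(f_2,f_3): lcm = x²y. S = -x² - 2xy² + 4xy + 60x + 10y² - 50y.
  reduce S modulo (f_1, f_2, f_3, h_4, h_5):
  remainder 241/4y² - 297/2y - 3055/4 ≠ 0; add h_6 = 241/4y² - 297/2y - 3055/4 to the basis.

S(f_1,h_4): lcm = x². S = 2xy² - 21/4xy - 127/4x - ½y + 5/2.
  reduce S modulo (f_1, f_2, f_3, h_4, h_5, h_6):
  remainder 101085/1928y - 505425/1928 ≠ 0; add h_7 = 101085/1928y - 505425/1928 to the basis.

The other S-polynomials (S(f_2,h_4), S(f_3,h_4), S(f_1,h_5), S(f_2,h_5), S(f_3,h_5), S(h_4,h_5), S(f_1,h_6), S(f_2,h_6), S(f_3,h_6), S(h_4,h_6), S(h_5,h_6), S(f_1,h_7), S(f_2,h_7), S(f_3,h_7), S(h_4,h_7), S(h_5,h_7), S(h_6,h_7)) all reduce to 0 modulo the current basis, so we have a Gröbner basis.
Inter-reduce: drop elements whose leading term is divisible by another's, tail-reduce, and make monic.
Reduced Gröbner basis: {x, y - 5}.

Elimination: the polynomial y - 5 lies in the elimination ideal for y, so y ∈ {5}. For each such y, the remaining basis elements (now univariate) give the rest of the solution.
  y = 5: the earlier basis element becomes x = 0, giving x = 0 — point (0, 5).
Zero-dimensionality of the ideal guarantees finitely many solutions over ℂ.

{(0, 5)}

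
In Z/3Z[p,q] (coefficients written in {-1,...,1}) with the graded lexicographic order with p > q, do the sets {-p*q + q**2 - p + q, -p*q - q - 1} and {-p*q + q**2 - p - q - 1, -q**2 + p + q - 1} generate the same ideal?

Equality of ideals is decidable: compute both reduced Gröbner bases (unique for the ordering) and check whether they agree.
Buchberger on the first generating set:
f_1 = -p*q + q**2 - p + q, LT = p*q.
f_2 = -p*q - q - 1, LT = p*q.

S(f_1,f_2): lcm = p*q. S = -q**2 + p + q - 1.
  leading term q**2: no divisor's leading term divides it; move -q**2 to the remainder.
  leading term p: no divisor's leading term divides it; move p to the remainder.
  leading term q: no divisor's leading term divides it; move q to the remainder.
  leading term 1: no divisor's leading term divides it; move -1 to the remainder.
  remainder -q**2 + p + q - 1 ≠ 0; add g_3 = -q**2 + p + q - 1 to the basis.

S(f_1,g_3): lcm = p*q**2. S = -q**3 + p**2 - p*q - q**2 - p.
  leading term q**3: subtract (q)·g_3 from -q**3 + p**2 - p*q - q**2 - p → p**2 + p*q + q**2 - p + q
  leading term p**2: no divisor's leading term divides it; move p**2 to the remainder.
  leading term p*q: subtract (-1)·f_1 from p*q + q**2 - p + q → -q**2 + p - q
  leading term q**2: subtract (1)·g_3 from -q**2 + p - q → q + 1
  leading term q: no divisor's leading term divides it; move q to the remainder.
  leading term 1: no divisor's leading term divides it; move 1 to the remainder.
  remainder p**2 + q + 1 ≠ 0; add g_4 = p**2 + q + 1 to the basis.

The other S-polynomials (S(f_2,g_3), S(f_1,g_4), S(f_2,g_4), S(g_3,g_4)) all reduce to 0 modulo the current basis, so we have a Gröbner basis.
Inter-reduce: drop elements whose leading term is divisible by another's, tail-reduce, and make monic.
Reduced Gröbner basis: {p**2 + q + 1, p*q + q + 1, q**2 - p - q + 1}.

Buchberger on the second generating set:
h_1 = -p*q + q**2 - p - q - 1, LT = p*q.
h_2 = -q**2 + p + q - 1, LT = q**2.

S(h_1,h_2): lcm = p*q**2. S = -q**3 + p**2 - p*q + q**2 - p + q.
  leading term q**3: subtract (q)·h_2 from -q**3 + p**2 - p*q + q**2 - p + q → p**2 + p*q - p - q
  leading term p**2: no divisor's leading term divides it; move p**2 to the remainder.
  leading term p*q: subtract (-1)·h_1 from p*q - p - q → q**2 + p + q - 1
  leading term q**2: subtract (-1)·h_2 from q**2 + p + q - 1 → -p - q + 1
  leading term p: no divisor's leading term divides it; move -p to the remainder.
  leading term q: no divisor's leading term divides it; move -q to the remainder.
  leading term 1: no divisor's leading term divides it; move 1 to the remainder.
  remainder p**2 - p - q + 1 ≠ 0; add k_3 = p**2 - p - q + 1 to the basis.

The other S-polynomials (S(h_1,k_3), S(h_2,k_3)) all reduce to 0 modulo the current basis, so we have a Gröbner basis.
Inter-reduce: drop elements whose leading term is divisible by another's, tail-reduce, and make monic.
Reduced Gröbner basis: {p**2 - p - q + 1, p*q - 1, q**2 - p - q + 1}.

These differ, so the ideals are not equal.

No, the ideals differ.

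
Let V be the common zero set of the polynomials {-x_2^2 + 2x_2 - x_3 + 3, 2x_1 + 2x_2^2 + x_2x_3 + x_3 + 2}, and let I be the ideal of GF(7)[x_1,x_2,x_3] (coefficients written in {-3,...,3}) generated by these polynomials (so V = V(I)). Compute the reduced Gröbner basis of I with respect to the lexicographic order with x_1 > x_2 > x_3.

G = {x_1 - 3x_2x_3 + 2x_2 + 3x_3 - 3, x_2^2 - 2x_2 + x_3 - 3}

Buchberger's algorithm terminates because the ascending chain of leading-term ideals stabilizes.

f_1 = -x_2^2 + 2x_2 - x_3 + 3, LT = x_2^2.
f_2 = 2x_1 + 2x_2^2 + x_2x_3 + x_3 + 2, LT = x_1.

The S-polynomials (S(f_1,f_2)) all reduce to 0 modulo the current basis, so we have a Gröbner basis.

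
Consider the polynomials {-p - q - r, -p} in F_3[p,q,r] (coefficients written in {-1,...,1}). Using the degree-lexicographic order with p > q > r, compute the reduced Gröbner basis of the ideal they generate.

f_1 = -p - q - r, LT = p.
f_2 = -p, LT = p.

S(f_1,f_2): lcm = p. S = q + r.
  leading term q: no divisor's leading term divides it; move q to the remainder.
  leading term r: no divisor's leading term divides it; move r to the remainder.
  remainder q + r ≠ 0; add g_3 = q + r to the basis.

The other S-polynomials (S(f_1,g_3), S(f_2,g_3)) all reduce to 0 modulo the current basis, so we have a Gröbner basis.
Inter-reduce: drop elements whose leading term is divisible by another's, tail-reduce, and make monic.

G = {p, q + r}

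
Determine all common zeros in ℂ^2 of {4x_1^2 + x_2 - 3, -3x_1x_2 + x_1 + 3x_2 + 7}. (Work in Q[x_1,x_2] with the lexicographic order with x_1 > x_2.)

Compute a lex Gröbner basis by Buchberger's algorithm.
f_1 = 4x_1^2 + x_2 - 3, LT = x_1^2.
f_2 = -3x_1x_2 + x_1 + 3x_2 + 7, LT = x_1x_2.

S(f_1,f_2): lcm = x_1^2x_2. S = 1/3x_1^2 + x_1x_2 + 7/3x_1 + 1/4x_2^2 - 3/4x_2.
  leading term x_1^2: subtract (1/12)·f_1 from 1/3x_1^2 + x_1x_2 + 7/3x_1 + 1/4x_2^2 - 3/4x_2 → x_1x_2 + 7/3x_1 + 1/4x_2^2 - 5/6x_2 + 1/4
  leading term x_1x_2: subtract (-1/3)·f_2 from x_1x_2 + 7/3x_1 + 1/4x_2^2 - 5/6x_2 + 1/4 → 8/3x_1 + 1/4x_2^2 + 1/6x_2 + 31/12
  leading term x_1: no divisor's leading term divides it; move 8/3x_1 to the remainder.
  leading term x_2^2: no divisor's leading term divides it; move 1/4x_2^2 to the remainder.
  leading term x_2: no divisor's leading term divides it; move 1/6x_2 to the remainder.
  leading term 1: no divisor's leading term divides it; move 31/12 to the remainder.
  remainder 8/3x_1 + 1/4x_2^2 + 1/6x_2 + 31/12 ≠ 0; add h_3 = 8/3x_1 + 1/4x_2^2 + 1/6x_2 + 31/12 to the basis.

S(f_1,h_3): lcm = x_1^2. S = -3/32x_1x_2^2 - 1/16x_1x_2 - 31/32x_1 + 1/4x_2 - 3/4.
  leading term x_1x_2^2: subtract (1/32x_2)·f_2 from -3/32x_1x_2^2 - 1/16x_1x_2 - 31/32x_1 + 1/4x_2 - 3/4 → -3/32x_1x_2 - 31/32x_1 - 3/32x_2^2 + 1/32x_2 - 3/4
  leading term x_1x_2: subtract (1/32)·f_2 from -3/32x_1x_2 - 31/32x_1 - 3/32x_2^2 + 1/32x_2 - 3/4 → -x_1 - 3/32x_2^2 - 1/16x_2 - 31/32
  leading term x_1: subtract (-3/8)·h_3 from -x_1 - 3/32x_2^2 - 1/16x_2 - 31/32 → 0
  remainder 0.

S(f_2,h_3): lcm = x_1x_2. S = -1/3x_1 - 3/32x_2^3 - 1/16x_2^2 - 63/32x_2 - 7/3.
  leading term x_1: subtract (-1/8)·h_3 from -1/3x_1 - 3/32x_2^3 - 1/16x_2^2 - 63/32x_2 - 7/3 → -3/32x_2^3 - 1/32x_2^2 - 187/96x_2 - 193/96
  leading term x_2^3: no divisor's leading term divides it; move -3/32x_2^3 to the remainder.
  leading term x_2^2: no divisor's leading term divides it; move -1/32x_2^2 to the remainder.
  leading term x_2: no divisor's leading term divides it; move -187/96x_2 to the remainder.
  leading term 1: no divisor's leading term divides it; move -193/96 to the remainder.
  remainder -3/32x_2^3 - 1/32x_2^2 - 187/96x_2 - 193/96 ≠ 0; add h_4 = -3/32x_2^3 - 1/32x_2^2 - 187/96x_2 - 193/96 to the basis.

S(f_1,h_4): leading monomials are coprime, so the S-polynomial reduces to 0 (Buchberger's first criterion).
S(f_2,h_4): lcm = x_1x_2^3. S = -2/3x_1x_2^2 - 187/9x_1x_2 - 193/9x_1 - x_2^3 - 7/3x_2^2.
  leading term x_1x_2^2: subtract (2/9x_2)·f_2 from -2/3x_1x_2^2 - 187/9x_1x_2 - 193/9x_1 - x_2^3 - 7/3x_2^2 → -21x_1x_2 - 193/9x_1 - x_2^3 - 3x_2^2 - 14/9x_2
  leading term x_1x_2: subtract (7)·f_2 from -21x_1x_2 - 193/9x_1 - x_2^3 - 3x_2^2 - 14/9x_2 → -256/9x_1 - x_2^3 - 3x_2^2 - 203/9x_2 - 49
  leading term x_1: subtract (-32/3)·h_3 from -256/9x_1 - x_2^3 - 3x_2^2 - 203/9x_2 - 49 → -x_2^3 - 1/3x_2^2 - 187/9x_2 - 193/9
  leading term x_2^3: subtract (32/3)·h_4 from -x_2^3 - 1/3x_2^2 - 187/9x_2 - 193/9 → 0
  remainder 0.

S(h_3,h_4): leading monomials are coprime, so the S-polynomial reduces to 0 (Buchberger's first criterion).
Every S-polynomial of the final basis reduces to 0, so we have a Gröbner basis.
Inter-reduce: drop elements whose leading term is divisible by another's, tail-reduce, and make monic.
Reduced Gröbner basis: {x_1 + 3/32x_2^2 + 1/16x_2 + 31/32, x_2^3 + 1/3x_2^2 + 187/9x_2 + 193/9}.

Elimination: the polynomial x_2^3 + 1/3x_2^2 + 187/9x_2 + 193/9 lies in the elimination ideal for x_2, so x_2 ∈ {-1, 1/3 - 8*sqrt(3)*I/3, 1/3 + 8*sqrt(3)*I/3}. For each such x_2, the remaining basis elements (now univariate) give the rest of the solution.
  x_2 = -1: the earlier basis element becomes x_1 + 1 = 0, giving x_1 = -1 — point (-1, -1).
  x_2 = 1/3 - 8*sqrt(3)*I/3: the earlier basis element becomes x_1 - 1 - sqrt(3)*I/3 = 0, giving x_1 = 1 + sqrt(3)*I/3 — point (1 + sqrt(3)*I/3, 1/3 - 8*sqrt(3)*I/3).
  x_2 = 1/3 + 8*sqrt(3)*I/3: the earlier basis element becomes x_1 - 1 + sqrt(3)*I/3 = 0, giving x_1 = 1 - sqrt(3)*I/3 — point (1 - sqrt(3)*I/3, 1/3 + 8*sqrt(3)*I/3).
Check: every point annihilates each of the original generators.

{(-1, -1), (1 + sqrt(3)*I/3, 1/3 - 8*sqrt(3)*I/3), (1 - sqrt(3)*I/3, 1/3 + 8*sqrt(3)*I/3)}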